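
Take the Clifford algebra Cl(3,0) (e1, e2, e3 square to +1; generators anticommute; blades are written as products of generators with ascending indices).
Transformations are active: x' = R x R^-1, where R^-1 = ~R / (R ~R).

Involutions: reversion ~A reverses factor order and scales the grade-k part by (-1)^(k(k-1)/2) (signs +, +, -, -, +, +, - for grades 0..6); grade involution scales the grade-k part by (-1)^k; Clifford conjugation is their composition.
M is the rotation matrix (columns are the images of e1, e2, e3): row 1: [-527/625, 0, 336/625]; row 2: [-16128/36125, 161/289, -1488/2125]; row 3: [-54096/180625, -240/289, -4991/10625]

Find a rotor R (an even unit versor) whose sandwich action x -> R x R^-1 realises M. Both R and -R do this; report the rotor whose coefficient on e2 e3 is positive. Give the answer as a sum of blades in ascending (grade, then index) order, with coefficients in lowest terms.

Method: write R = a + b12*e1 e2 + b13*e1 e3 + b23*e2 e3 with a^2 + b12^2 + b13^2 + b23^2 = 1 (so R^-1 = ~R). Expanding the columns R e_j ~R gives tr M = 4a^2 - 1 and, from the antisymmetric part, M21 - M12 = -4a*b12, M13 - M31 = 4a*b13, M32 - M23 = -4a*b23.
Here tr M = -5461/7225, so a^2 = (1 + tr M)/4 = 441/7225 and a = ±21/85. Taking a = 21/85: M21 - M12 = -16128/36125, M13 - M31 = 6048/7225, M32 - M23 = -4704/36125, giving b12 = 192/425, b13 = 72/85, b23 = 56/425, i.e. R = 21/85 + 192/425*e1 e2 + 72/85*e1 e3 + 56/425*e2 e3.
Its e2 e3 coefficient is already positive.
Answer: 21/85 + 192/425*e1 e2 + 72/85*e1 e3 + 56/425*e2 e3. Note: both R and -R realise this M (trace -5461/7225); the covering map identifies them, and the e2 e3-coefficient sign is the tie-breaker.


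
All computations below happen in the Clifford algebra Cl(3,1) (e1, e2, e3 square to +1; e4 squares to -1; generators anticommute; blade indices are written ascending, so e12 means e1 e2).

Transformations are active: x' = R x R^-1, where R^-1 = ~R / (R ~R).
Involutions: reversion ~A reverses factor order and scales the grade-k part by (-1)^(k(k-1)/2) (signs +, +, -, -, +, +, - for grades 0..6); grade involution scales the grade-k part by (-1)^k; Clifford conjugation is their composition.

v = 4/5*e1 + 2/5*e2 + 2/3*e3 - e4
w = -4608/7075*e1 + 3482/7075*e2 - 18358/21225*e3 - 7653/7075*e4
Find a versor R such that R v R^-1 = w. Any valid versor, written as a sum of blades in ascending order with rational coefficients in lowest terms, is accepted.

Why this works: both vectors square to 11/45, so q(v) = q(w) and R = v + w = 1052/7075*e1 + 6312/7075*e2 - 4208/21225*e3 - 14728/7075*e4 carries v to w — its own direction survives, the complement (v - w)/2 flips.
Answer: 1052/7075*e1 + 6312/7075*e2 - 4208/21225*e3 - 14728/7075*e4


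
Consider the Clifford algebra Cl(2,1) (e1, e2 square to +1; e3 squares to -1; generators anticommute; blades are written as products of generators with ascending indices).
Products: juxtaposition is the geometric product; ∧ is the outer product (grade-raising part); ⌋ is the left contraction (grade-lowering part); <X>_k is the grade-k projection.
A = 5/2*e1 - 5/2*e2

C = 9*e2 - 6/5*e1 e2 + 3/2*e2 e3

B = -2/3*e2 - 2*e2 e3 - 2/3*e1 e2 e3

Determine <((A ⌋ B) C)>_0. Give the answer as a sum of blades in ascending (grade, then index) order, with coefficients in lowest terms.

step 1: 5/3 + 5*e3 - 5/3*e1 e3 - 5/3*e2 e3
step 2: -5/2 + 45/2*e2 + 15*e3 - 9/2*e1 e2 - 2*e1 e3 - 81/2*e2 e3 + 9*e1 e2 e3
step 3: -5/2
Answer: -5/2


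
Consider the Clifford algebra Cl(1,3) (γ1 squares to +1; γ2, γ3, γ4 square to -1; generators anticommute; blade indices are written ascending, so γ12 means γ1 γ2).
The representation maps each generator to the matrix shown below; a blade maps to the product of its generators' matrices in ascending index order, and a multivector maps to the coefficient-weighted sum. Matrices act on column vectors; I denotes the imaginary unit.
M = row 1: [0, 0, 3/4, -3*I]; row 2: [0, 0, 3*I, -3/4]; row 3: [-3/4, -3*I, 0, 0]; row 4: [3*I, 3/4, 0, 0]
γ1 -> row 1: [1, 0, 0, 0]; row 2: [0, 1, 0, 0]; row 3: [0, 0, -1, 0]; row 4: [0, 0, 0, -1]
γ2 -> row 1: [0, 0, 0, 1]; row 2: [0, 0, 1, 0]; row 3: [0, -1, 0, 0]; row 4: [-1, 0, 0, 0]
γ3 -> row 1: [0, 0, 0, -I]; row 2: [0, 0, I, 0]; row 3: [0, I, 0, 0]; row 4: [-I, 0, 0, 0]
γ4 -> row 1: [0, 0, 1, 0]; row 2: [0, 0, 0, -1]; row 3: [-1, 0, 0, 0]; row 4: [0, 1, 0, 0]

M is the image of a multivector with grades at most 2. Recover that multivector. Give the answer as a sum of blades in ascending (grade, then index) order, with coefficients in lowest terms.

Method: the blade images are trace-orthogonal — tr(rho(e_A) rho(e_B)^-1) = 4 if A = B and 0 otherwise — and rho(e_A)^-1 = (e_A)^2 * rho(e_A) with (e_A)^2 = +1 or -1, so the coefficient of e_A in the preimage is (e_A)^2 * tr(M rho(e_A))/4.
Nonzero projections over blades of grade <= 2: γ4: (γ4)^2 = -1, tr(M rho(γ4)) = -3, coefficient 3/4; γ13: (γ13)^2 = +1, tr(M rho(γ13)) = 12, coefficient 3. Every other blade of grade <= 2 projects to 0.
Answer: 3/4*γ4 + 3*γ13


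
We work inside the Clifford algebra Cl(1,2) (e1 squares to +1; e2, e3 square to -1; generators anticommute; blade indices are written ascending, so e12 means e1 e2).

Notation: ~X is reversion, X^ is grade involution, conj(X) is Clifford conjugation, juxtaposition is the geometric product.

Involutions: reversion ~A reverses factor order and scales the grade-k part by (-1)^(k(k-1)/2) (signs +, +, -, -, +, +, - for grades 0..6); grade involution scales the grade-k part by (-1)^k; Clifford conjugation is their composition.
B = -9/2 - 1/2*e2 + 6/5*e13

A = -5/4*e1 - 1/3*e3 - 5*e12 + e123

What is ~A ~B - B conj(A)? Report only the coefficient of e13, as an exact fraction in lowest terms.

first term: 341/40*e1 - 6/5*e2 + 3*e3 - 175/8*e12 + 1/2*e13 + 35/6*e23 + 9/2*e123
second term: -341/40*e1 - 6/5*e2 - 3*e3 - 175/8*e12 - 1/2*e13 + 35/6*e23 - 9/2*e123
Answer: 1


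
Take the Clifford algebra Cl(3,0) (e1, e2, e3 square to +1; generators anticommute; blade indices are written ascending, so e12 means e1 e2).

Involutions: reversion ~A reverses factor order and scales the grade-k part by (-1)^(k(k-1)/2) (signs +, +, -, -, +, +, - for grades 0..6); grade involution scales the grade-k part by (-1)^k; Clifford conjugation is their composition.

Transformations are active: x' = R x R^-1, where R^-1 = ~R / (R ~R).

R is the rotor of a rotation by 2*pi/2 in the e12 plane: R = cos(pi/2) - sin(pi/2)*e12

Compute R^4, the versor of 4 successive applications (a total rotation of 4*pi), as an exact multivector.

Half-angle bookkeeping: 4 applications in e12 add up to rotor phase 4*pi/2 = 2*pi, so R^4 = cos(2*pi) - sin(2*pi)*e12.
cos(2*pi) = 1 and sin(2*pi) = 0, so R^4 = 1. The total rotation 4*pi is 2 full turns, so every vector returns to itself, yet the rotor is +1, back on the identity sheet (an even number of 2*pi turns).
Answer: 1


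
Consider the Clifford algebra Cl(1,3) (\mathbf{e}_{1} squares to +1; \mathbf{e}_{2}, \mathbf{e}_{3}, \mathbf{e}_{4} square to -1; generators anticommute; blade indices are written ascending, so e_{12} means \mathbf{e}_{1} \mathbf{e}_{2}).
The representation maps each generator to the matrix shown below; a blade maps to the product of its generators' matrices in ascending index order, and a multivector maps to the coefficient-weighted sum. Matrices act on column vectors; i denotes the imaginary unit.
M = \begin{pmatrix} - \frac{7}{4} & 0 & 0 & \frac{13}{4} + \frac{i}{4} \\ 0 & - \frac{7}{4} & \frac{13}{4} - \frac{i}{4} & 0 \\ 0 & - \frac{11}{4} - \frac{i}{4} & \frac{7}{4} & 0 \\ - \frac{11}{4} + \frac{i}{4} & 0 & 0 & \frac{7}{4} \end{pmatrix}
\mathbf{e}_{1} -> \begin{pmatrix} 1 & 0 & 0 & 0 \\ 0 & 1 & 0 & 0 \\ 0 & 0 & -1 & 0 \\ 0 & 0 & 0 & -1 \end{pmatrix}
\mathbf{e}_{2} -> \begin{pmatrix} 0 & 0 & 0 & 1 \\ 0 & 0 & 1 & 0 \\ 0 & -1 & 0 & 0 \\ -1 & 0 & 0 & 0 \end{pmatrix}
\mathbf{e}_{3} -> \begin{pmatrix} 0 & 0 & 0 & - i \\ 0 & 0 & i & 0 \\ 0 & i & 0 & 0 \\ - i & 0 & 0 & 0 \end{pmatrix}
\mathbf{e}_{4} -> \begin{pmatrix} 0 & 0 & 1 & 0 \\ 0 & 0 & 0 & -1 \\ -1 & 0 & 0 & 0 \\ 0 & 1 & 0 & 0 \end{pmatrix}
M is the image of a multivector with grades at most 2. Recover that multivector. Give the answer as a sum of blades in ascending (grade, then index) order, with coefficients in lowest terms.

Method: the blade images are trace-orthogonal — tr(rho(e_A) rho(e_B)^-1) = 4 if A = B and 0 otherwise — and rho(e_A)^-1 = (e_A)^2 * rho(e_A) with (e_A)^2 = +1 or -1, so the coefficient of e_A in the preimage is (e_A)^2 * tr(M rho(e_A))/4.
Nonzero projections over blades of grade <= 2: e_{1}: (e_{1})^2 = +1, tr(M rho(e_{1})) = -7, coefficient -\frac{7}{4}; e_{2}: (e_{2})^2 = -1, tr(M rho(e_{2})) = -12, coefficient 3; e_{3}: (e_{3})^2 = -1, tr(M rho(e_{3})) = 1, coefficient -\frac{1}{4}; e_{12}: (e_{12})^2 = +1, tr(M rho(e_{12})) = 1, coefficient \frac{1}{4}. Every other blade of grade <= 2 projects to 0.
Answer: -\frac{7}{4} e_{1} + 3 e_{2} - \frac{1}{4} e_{3} + \frac{1}{4} e_{12}


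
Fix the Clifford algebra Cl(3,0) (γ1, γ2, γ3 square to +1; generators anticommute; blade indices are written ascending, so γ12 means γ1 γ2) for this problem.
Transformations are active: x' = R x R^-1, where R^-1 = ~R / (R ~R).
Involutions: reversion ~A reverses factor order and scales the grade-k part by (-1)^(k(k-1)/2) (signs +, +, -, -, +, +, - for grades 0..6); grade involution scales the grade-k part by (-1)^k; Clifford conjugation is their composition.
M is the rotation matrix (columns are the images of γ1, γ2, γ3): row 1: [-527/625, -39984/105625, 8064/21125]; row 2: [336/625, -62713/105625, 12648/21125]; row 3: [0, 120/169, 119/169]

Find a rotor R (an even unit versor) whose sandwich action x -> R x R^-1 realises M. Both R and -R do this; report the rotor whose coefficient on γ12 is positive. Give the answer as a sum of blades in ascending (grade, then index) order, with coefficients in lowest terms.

Method: write R = a + b12*γ12 + b13*γ13 + b23*γ23 with a^2 + b12^2 + b13^2 + b23^2 = 1 (so R^-1 = ~R). Expanding the columns R e_j ~R gives tr M = 4a^2 - 1 and, from the antisymmetric part, M21 - M12 = -4a*b12, M13 - M31 = 4a*b13, M32 - M23 = -4a*b23.
Here tr M = -77401/105625, so a^2 = (1 + tr M)/4 = 7056/105625 and a = ±84/325. Taking a = 84/325: M21 - M12 = 96768/105625, M13 - M31 = 8064/21125, M32 - M23 = 2352/21125, giving b12 = -288/325, b13 = 24/65, b23 = -7/65, i.e. R = 84/325 - 288/325*γ12 + 24/65*γ13 - 7/65*γ23.
Its γ12 coefficient is negative, so report the other preimage -R.
Answer: -84/325 + 288/325*γ12 - 24/65*γ13 + 7/65*γ23. Why the constraint matters: R and -R act identically through the sandwich — M has trace -77401/105625 either way — so only the sign condition on γ12 picks one of the two preimages.


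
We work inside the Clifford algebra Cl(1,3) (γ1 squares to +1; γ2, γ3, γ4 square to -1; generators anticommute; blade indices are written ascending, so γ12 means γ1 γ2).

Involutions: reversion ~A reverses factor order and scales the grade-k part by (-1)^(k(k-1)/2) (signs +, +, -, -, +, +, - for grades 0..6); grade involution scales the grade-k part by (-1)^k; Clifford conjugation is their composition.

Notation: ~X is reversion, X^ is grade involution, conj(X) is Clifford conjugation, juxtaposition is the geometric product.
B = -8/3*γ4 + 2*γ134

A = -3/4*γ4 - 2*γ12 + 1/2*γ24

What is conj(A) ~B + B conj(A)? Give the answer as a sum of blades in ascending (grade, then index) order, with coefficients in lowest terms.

first term: 2 - 4/3*γ2 + 3/2*γ13 + γ123 - 16/3*γ124 + 4*γ234
second term: 2 + 4/3*γ2 - 3/2*γ13 + γ123 - 16/3*γ124 + 4*γ234
Answer: 4 + 2*γ123 - 32/3*γ124 + 8*γ234


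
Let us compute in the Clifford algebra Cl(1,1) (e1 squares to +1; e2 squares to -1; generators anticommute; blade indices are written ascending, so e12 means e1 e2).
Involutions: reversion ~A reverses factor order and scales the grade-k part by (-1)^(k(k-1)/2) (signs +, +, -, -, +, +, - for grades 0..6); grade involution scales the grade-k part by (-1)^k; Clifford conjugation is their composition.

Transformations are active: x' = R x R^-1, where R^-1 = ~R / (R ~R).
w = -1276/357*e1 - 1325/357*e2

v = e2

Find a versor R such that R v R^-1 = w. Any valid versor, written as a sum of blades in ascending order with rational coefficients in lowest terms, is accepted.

Why this works: both vectors square to -1, so q(v) = q(w) and R = v + w = -1276/357*e1 - 968/357*e2 carries v to w — its own direction survives, the complement (v - w)/2 flips.
Answer: -1276/357*e1 - 968/357*e2


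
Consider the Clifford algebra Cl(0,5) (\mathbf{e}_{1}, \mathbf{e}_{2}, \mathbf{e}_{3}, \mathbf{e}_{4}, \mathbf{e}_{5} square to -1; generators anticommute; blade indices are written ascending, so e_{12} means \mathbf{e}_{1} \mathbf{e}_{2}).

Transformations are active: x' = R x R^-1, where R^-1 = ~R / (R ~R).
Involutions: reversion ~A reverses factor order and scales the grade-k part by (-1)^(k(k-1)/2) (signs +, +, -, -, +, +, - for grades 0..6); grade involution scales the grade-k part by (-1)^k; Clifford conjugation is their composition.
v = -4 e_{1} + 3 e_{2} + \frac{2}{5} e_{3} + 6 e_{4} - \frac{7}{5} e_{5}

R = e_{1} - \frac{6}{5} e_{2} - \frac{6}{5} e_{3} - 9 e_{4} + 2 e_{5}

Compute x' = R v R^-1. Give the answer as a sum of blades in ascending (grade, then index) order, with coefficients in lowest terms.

~R = e_{1} - \frac{6}{5} e_{2} - \frac{6}{5} e_{3} - 9 e_{4} + 2 e_{5}, and R ~R = -\frac{2222}{25}, so R^-1 = ~R / (-\frac{2222}{25}).
R v = \frac{1622}{25} - \frac{9}{5} e_{12} - \frac{22}{5} e_{13} - 30 e_{14} + \frac{33}{5} e_{15} + \frac{78}{25} e_{23} + \frac{99}{5} e_{24} - \frac{108}{25} e_{25} - \frac{18}{5} e_{34} + \frac{22}{25} e_{35} + \frac{3}{5} e_{45}
Answer: \frac{2822}{1111} e_{1} - \frac{6933}{5555} e_{2} + \frac{1502}{1111} e_{3} + \frac{7932}{1111} e_{4} - \frac{8443}{5555} e_{5}


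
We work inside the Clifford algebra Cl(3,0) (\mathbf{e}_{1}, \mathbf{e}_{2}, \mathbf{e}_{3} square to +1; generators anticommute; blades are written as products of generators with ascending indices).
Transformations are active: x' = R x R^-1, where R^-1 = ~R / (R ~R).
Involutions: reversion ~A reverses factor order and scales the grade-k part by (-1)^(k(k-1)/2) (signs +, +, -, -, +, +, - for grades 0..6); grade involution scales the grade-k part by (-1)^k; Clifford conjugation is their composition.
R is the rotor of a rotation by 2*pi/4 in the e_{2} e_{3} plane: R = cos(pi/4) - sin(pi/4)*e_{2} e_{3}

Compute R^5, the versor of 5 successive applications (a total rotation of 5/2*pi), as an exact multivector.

Because a rotor carries half the rotation angle, composing 5 copies of this e_{2} e_{3}-plane rotor multiplies the phase: 5*(pi/4) = \frac{5 \pi}{4}, hence R^5 = cos(\frac{5 \pi}{4}) - sin(\frac{5 \pi}{4})*e_{2} e_{3}.
cos(\frac{5 \pi}{4}) = - \frac{\sqrt{2}}{2} and sin(\frac{5 \pi}{4}) = - \frac{\sqrt{2}}{2}, so R^5 = - \frac{\sqrt{2}}{2} + \frac{\sqrt{2}}{2} e_{2} e_{3}. The net rotation is 1/2*pi (after discarding 1 full turn, each of which contributes a factor -1 to the rotor); the rotor keeps the half-angle phase exactly.
Answer: - \frac{\sqrt{2}}{2} + \frac{\sqrt{2}}{2} e_{2} e_{3}


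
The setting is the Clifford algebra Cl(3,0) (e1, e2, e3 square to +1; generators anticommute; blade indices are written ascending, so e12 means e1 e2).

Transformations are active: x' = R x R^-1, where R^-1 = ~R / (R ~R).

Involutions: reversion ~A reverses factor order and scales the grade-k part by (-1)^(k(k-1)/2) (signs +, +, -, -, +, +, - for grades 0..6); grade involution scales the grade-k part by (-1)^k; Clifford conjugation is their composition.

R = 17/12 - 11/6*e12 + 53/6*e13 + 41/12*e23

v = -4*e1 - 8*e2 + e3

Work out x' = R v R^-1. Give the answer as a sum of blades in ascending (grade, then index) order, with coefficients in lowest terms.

~R = 17/12 + 11/6*e12 - 53/6*e13 - 41/12*e23, and R ~R = 6845/72, so R^-1 = ~R / (6845/72).
R v = 107/6*e1 - 61/4*e2 + 769/12*e3 + 331/6*e123
Answer: 11632/1369*e1 - 18523/6845*e2 - 8336/6845*e3


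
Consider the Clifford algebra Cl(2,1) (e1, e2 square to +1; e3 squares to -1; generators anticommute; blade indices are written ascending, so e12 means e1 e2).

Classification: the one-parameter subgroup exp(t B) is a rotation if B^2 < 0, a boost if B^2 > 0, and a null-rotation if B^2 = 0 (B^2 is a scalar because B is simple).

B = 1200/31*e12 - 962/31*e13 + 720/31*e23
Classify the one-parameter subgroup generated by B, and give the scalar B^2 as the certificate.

B^2 term by term: the squares give (1200/31)^2*(e12)^2 + (-962/31)^2*(e13)^2 + (720/31)^2*(e23)^2 = 1440000/961*(-1) + 925444/961*(+1) + 518400/961*(+1) = 4 (each basis 2-blade squares to minus the product of its generators' squares); cross terms between blades sharing an index anticommute and cancel. So B^2 = 4.
Answer: boost, certificate B^2 = 4. Note: conjugating B changes its blade decomposition but never the scalar B^2 = 4, whose sign settles the classification.


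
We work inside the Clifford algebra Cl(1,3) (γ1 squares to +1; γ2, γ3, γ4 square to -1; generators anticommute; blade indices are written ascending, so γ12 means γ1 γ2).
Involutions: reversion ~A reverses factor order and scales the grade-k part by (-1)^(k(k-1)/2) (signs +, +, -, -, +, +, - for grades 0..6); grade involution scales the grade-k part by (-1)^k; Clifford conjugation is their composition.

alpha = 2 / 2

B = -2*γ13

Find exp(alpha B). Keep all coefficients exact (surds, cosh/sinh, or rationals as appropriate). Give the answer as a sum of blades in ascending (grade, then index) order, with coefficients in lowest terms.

B^2 = (-2)^2*(γ13)^2 = 4*(+1) = 4 (a basis 2-blade squares to minus the product of its generators' squares).
B^2 = 4 — a positive square means the series sums to a boost: l = 2, alpha*l = 2, so exp(alpha B) = cosh(2) + (sinh(2)/2)*B = cosh(2) + (sinh(2)/2)*B.
Answer: cosh(2) - sinh(2)*γ13


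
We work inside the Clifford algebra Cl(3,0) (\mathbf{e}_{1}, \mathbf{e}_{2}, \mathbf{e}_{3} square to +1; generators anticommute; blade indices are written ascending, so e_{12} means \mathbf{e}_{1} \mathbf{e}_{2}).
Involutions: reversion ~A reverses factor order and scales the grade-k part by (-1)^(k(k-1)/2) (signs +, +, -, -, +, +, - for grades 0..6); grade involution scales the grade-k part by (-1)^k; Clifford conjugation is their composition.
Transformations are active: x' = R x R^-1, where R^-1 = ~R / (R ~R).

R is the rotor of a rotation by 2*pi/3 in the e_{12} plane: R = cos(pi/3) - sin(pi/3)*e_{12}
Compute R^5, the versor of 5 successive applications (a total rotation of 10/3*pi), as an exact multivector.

Because a rotor carries half the rotation angle, composing 5 copies of this e_{12}-plane rotor multiplies the phase: 5*(pi/3) = \frac{5 \pi}{3}, hence R^5 = cos(\frac{5 \pi}{3}) - sin(\frac{5 \pi}{3})*e_{12}.
cos(\frac{5 \pi}{3}) = \frac{1}{2} and sin(\frac{5 \pi}{3}) = - \frac{\sqrt{3}}{2}, so R^5 = \frac{1}{2} + \frac{\sqrt{3}}{2} e_{12}. The net rotation is 4/3*pi (after discarding 1 full turn, each of which contributes a factor -1 to the rotor); the rotor keeps the half-angle phase exactly.
Answer: \frac{1}{2} + \frac{\sqrt{3}}{2} e_{12}


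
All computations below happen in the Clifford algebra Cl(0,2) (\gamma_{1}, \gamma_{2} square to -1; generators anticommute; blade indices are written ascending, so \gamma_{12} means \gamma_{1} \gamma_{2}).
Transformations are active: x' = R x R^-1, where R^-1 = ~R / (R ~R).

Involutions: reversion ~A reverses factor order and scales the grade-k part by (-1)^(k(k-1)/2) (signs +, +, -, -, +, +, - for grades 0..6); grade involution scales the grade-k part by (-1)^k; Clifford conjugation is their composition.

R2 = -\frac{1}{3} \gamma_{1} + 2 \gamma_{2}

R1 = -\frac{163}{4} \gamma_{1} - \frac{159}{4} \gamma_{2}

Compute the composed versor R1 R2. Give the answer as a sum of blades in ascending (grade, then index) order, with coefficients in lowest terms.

Distribute over the terms of R1 (each basis-blade product reordered to ascending indices, repeated generators contracted through their squares):
(-\frac{163}{4} \gamma_{1}) R2 = -\frac{163}{12} - \frac{163}{2} \gamma_{12}
(-\frac{159}{4} \gamma_{2}) R2 = \frac{159}{2} - \frac{53}{4} \gamma_{12}
Summing the partial products and collecting blades:
Answer: \frac{791}{12} - \frac{379}{4} \gamma_{12}


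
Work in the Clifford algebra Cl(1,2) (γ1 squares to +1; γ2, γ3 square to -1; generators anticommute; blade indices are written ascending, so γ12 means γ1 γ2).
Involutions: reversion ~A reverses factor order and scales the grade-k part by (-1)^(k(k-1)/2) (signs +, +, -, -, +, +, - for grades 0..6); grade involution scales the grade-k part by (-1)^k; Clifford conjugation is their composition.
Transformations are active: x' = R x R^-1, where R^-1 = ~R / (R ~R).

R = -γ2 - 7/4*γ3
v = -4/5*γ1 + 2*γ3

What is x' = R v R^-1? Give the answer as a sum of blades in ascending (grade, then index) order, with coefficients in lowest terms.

~R = -γ2 - 7/4*γ3, and R ~R = -65/16, so R^-1 = ~R / (-65/16).
R v = 7/2 - 4/5*γ12 - 7/5*γ13 - 2*γ23
Answer: 4/5*γ1 + 112/65*γ2 + 66/65*γ3


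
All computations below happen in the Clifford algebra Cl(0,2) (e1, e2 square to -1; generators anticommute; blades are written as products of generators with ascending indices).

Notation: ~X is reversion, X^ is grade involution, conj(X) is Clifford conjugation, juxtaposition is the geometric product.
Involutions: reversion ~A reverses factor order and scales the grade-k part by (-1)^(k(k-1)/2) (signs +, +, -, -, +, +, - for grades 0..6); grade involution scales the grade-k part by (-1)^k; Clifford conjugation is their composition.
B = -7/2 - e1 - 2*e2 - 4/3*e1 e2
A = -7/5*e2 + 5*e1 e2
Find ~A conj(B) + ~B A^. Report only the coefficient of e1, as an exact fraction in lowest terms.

first term: 142/15 + 122/15*e1 - 1/10*e2 + 189/10*e1 e2
second term: -58/15 - 178/15*e1 + 1/10*e2 - 189/10*e1 e2
Answer: -56/15


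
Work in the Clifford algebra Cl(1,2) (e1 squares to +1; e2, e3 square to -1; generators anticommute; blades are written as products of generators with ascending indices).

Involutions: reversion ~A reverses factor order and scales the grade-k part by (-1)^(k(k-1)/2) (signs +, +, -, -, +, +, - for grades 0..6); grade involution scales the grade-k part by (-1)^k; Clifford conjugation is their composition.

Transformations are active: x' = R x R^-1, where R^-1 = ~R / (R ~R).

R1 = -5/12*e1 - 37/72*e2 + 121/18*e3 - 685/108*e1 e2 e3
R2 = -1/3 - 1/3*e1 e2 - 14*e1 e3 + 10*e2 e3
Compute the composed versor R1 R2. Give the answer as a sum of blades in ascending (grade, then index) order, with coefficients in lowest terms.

Distribute over the terms of R1 (each basis-blade product reordered to ascending indices, repeated generators contracted through their squares):
(-5/12*e1) R2 = 5/36*e1 + 5/36*e2 + 35/6*e3 - 25/6*e1 e2 e3
(-37/72*e2) R2 = 37/216*e1 + 37/216*e2 + 185/36*e3 - 259/36*e1 e2 e3
(121/18*e3) R2 = -847/9*e1 + 605/9*e2 - 121/54*e3 - 121/54*e1 e2 e3
(-685/108*e1 e2 e3) R2 = 3425/54*e1 - 4795/54*e2 + 685/324*e3 + 685/324*e1 e2 e3
Summing the partial products and collecting blades:
Answer: -243/8*e1 - 1531/72*e2 + 1757/162*e3 - 1861/162*e1 e2 e3


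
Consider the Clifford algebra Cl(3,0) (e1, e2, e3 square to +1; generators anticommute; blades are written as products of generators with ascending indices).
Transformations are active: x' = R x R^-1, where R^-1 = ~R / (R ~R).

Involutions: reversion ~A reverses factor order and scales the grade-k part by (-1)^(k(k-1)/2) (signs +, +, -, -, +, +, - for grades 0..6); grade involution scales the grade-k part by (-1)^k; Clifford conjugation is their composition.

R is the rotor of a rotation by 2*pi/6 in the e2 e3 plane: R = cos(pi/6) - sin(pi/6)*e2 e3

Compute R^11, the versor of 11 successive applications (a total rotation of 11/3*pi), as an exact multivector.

Half-angle bookkeeping: 11 applications in e2 e3 add up to rotor phase 11*pi/6 = 11*pi/6, so R^11 = cos(11*pi/6) - sin(11*pi/6)*e2 e3.
cos(11*pi/6) = sqrt(3)/2 and sin(11*pi/6) = -1/2, so R^11 = sqrt(3)/2 + 1/2*e2 e3. The net rotation is 5/3*pi (after discarding 1 full turn, each of which contributes a factor -1 to the rotor); the rotor keeps the half-angle phase exactly.
Answer: sqrt(3)/2 + 1/2*e2 e3


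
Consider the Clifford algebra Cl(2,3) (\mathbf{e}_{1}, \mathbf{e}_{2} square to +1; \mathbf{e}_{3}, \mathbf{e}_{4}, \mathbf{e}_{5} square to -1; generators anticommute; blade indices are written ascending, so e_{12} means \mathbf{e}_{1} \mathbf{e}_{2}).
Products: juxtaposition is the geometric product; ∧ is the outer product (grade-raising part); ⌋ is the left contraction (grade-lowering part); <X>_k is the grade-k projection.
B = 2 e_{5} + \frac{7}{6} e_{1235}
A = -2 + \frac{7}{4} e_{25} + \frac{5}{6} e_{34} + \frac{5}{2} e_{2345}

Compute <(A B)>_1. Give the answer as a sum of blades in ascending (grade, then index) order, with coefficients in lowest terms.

step 1: -\frac{7}{2} e_{2} - 4 e_{5} - \frac{49}{24} e_{13} - \frac{35}{12} e_{14} - 5 e_{234} + \frac{5}{3} e_{345} - \frac{7}{3} e_{1235} + \frac{35}{36} e_{1245}
step 2: -\frac{7}{2} e_{2} - 4 e_{5}
Answer: -\frac{7}{2} e_{2} - 4 e_{5}


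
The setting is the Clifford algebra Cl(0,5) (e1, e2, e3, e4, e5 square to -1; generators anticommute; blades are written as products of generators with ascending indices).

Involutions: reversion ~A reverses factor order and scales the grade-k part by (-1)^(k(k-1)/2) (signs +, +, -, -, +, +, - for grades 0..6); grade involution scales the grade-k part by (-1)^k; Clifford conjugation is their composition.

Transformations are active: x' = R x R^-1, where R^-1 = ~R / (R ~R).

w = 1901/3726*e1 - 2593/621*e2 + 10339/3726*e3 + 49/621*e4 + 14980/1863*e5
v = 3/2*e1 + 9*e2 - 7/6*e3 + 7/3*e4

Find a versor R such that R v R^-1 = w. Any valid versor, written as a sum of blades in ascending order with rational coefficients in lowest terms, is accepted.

Take R = v + w = 3745/1863*e1 + 2996/621*e2 + 2996/1863*e3 + 1498/621*e4 + 14980/1863*e5. Because q(v) = q(w) = -1621/18, conjugation by R sends v exactly to w.
Answer: 3745/1863*e1 + 2996/621*e2 + 2996/1863*e3 + 1498/621*e4 + 14980/1863*e5


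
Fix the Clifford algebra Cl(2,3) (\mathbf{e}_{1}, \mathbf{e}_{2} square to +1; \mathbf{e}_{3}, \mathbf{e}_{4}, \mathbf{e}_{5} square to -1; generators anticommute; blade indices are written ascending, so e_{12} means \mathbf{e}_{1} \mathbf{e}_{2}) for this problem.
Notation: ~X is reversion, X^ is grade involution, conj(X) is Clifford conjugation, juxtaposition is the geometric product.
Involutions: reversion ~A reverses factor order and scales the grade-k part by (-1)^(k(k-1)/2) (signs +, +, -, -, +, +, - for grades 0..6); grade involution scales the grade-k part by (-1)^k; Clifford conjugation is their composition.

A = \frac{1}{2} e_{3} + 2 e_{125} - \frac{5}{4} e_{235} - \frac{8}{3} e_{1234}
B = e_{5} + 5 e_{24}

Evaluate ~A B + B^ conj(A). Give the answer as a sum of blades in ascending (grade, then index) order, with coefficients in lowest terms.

first term: 2 e_{12} + \frac{40}{3} e_{13} - \frac{5}{4} e_{23} + \frac{1}{2} e_{35} - 10 e_{145} - \frac{5}{2} e_{234} - \frac{25}{4} e_{345} - \frac{8}{3} e_{12345}
second term: 2 e_{12} + \frac{40}{3} e_{13} - \frac{5}{4} e_{23} - \frac{1}{2} e_{35} - 10 e_{145} + \frac{5}{2} e_{234} - \frac{25}{4} e_{345} + \frac{8}{3} e_{12345}
Answer: 4 e_{12} + \frac{80}{3} e_{13} - \frac{5}{2} e_{23} - 20 e_{145} - \frac{25}{2} e_{345}


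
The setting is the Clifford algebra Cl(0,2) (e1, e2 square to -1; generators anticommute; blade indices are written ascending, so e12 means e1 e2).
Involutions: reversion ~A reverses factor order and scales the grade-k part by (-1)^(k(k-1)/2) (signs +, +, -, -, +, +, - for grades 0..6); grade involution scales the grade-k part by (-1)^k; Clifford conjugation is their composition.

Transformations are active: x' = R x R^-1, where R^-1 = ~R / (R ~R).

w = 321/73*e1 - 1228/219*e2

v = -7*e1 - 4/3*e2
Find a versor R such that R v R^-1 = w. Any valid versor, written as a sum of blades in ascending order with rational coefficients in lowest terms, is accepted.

Here q(v) = q(w) = -457/9; the classical choice R = v + w = -190/73*e1 - 1520/219*e2 then realises v -> w under the sandwich.
Answer: -190/73*e1 - 1520/219*e2


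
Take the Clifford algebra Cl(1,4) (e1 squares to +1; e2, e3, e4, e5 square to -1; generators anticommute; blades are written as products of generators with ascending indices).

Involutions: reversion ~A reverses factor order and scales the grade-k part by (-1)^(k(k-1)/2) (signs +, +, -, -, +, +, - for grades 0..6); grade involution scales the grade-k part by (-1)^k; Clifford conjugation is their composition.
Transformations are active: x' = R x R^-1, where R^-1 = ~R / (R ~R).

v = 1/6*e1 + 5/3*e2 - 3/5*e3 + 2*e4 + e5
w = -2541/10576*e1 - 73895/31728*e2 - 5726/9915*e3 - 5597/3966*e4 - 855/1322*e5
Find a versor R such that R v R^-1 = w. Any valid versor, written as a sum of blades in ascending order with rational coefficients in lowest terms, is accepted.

R = v + w = -2335/31728*e1 - 7005/10576*e2 - 2335/1983*e3 + 2335/3966*e4 + 467/1322*e5 works: the equal norms (-811/100) guarantee its sandwich swaps v into w.
Answer: -2335/31728*e1 - 7005/10576*e2 - 2335/1983*e3 + 2335/3966*e4 + 467/1322*e5


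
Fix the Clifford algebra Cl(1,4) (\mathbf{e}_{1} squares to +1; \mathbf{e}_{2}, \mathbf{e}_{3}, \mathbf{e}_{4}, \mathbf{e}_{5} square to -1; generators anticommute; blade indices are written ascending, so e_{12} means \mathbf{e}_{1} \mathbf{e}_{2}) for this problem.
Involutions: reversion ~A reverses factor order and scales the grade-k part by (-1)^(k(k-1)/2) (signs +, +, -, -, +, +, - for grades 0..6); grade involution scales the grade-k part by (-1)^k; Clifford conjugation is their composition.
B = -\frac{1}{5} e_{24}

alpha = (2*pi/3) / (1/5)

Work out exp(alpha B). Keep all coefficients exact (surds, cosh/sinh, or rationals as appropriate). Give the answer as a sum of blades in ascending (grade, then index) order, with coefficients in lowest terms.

B^2 = (-\frac{1}{5})^2*(e_{24})^2 = \frac{1}{25}*(-1) = -\frac{1}{25} (a basis 2-blade squares to minus the product of its generators' squares).
B^2 = -\frac{1}{25} — circular case — the even/odd split gives cos and sin: l = \frac{1}{5}, alpha*l = \frac{2 \pi}{3}, so exp(alpha B) = cos(\frac{2 \pi}{3}) + (sin(\frac{2 \pi}{3})/(\frac{1}{5}))*B = - \frac{1}{2} + (\frac{5 \sqrt{3}}{2})*B.
Answer: - \frac{1}{2} - \frac{\sqrt{3}}{2} e_{24}


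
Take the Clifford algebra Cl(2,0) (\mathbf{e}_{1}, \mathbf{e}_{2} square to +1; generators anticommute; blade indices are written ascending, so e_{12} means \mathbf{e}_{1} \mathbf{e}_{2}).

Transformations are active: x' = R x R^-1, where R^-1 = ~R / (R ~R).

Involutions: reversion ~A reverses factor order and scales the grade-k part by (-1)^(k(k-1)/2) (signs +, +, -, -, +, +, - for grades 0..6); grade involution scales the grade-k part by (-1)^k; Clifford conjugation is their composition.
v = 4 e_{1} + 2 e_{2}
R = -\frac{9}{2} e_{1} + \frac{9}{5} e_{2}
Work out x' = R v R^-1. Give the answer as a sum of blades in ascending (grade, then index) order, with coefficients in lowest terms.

~R = -\frac{9}{2} e_{1} + \frac{9}{5} e_{2}, and R ~R = \frac{2349}{100}, so R^-1 = ~R / (\frac{2349}{100}).
R v = -\frac{72}{5} - \frac{81}{5} e_{12}
Answer: \frac{44}{29} e_{1} - \frac{122}{29} e_{2}


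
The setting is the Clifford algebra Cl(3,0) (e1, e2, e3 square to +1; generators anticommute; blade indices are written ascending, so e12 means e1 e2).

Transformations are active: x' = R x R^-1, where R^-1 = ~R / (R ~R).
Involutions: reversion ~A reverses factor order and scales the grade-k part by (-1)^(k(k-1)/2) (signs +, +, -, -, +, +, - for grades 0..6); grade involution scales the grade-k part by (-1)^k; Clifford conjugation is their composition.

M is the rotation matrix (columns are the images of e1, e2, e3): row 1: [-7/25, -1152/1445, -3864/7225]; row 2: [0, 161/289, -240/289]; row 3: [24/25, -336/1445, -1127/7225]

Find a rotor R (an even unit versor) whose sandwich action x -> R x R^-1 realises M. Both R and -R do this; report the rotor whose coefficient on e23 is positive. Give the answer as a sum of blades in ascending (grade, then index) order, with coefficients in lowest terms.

Method: write R = a + b12*e12 + b13*e13 + b23*e23 with a^2 + b12^2 + b13^2 + b23^2 = 1 (so R^-1 = ~R). Expanding the columns R e_j ~R gives tr M = 4a^2 - 1 and, from the antisymmetric part, M21 - M12 = -4a*b12, M13 - M31 = 4a*b13, M32 - M23 = -4a*b23.
Here tr M = 35/289, so a^2 = (1 + tr M)/4 = 81/289 and a = ±9/17. Taking a = 9/17: M21 - M12 = 1152/1445, M13 - M31 = -432/289, M32 - M23 = 864/1445, giving b12 = -32/85, b13 = -12/17, b23 = -24/85, i.e. R = 9/17 - 32/85*e12 - 12/17*e13 - 24/85*e23.
Its e23 coefficient is negative, so report the other preimage -R.
Answer: -9/17 + 32/85*e12 + 12/17*e13 + 24/85*e23. Sheet selection: the two-to-one cover makes ±R indistinguishable at the matrix level (trace 35/289), so uniqueness comes from the required sign on e23.


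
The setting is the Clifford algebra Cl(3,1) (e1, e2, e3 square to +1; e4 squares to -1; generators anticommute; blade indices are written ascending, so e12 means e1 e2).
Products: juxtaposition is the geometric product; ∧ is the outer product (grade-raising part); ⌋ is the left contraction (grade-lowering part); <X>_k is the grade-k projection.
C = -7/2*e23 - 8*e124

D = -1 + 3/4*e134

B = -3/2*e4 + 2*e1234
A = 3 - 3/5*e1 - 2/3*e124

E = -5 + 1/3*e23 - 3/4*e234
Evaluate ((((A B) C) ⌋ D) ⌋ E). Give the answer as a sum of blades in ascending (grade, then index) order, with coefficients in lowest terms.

step 1: 4/3*e3 - 9/2*e4 - e12 + 9/10*e14 - 6/5*e234 + 6*e1234
step 2: 178/15*e2 - 48*e3 - 61/5*e4 - 36*e12 + 131/10*e13 + 21*e14 + 63/4*e234 - 829/60*e1234
step 3: -63/4*e3 - 393/40*e4 + 183/20*e13 + 36*e14
step 4: 21/4*e2 - 1179/160*e23 - 189/16*e24
Answer: 21/4*e2 - 1179/160*e23 - 189/16*e24


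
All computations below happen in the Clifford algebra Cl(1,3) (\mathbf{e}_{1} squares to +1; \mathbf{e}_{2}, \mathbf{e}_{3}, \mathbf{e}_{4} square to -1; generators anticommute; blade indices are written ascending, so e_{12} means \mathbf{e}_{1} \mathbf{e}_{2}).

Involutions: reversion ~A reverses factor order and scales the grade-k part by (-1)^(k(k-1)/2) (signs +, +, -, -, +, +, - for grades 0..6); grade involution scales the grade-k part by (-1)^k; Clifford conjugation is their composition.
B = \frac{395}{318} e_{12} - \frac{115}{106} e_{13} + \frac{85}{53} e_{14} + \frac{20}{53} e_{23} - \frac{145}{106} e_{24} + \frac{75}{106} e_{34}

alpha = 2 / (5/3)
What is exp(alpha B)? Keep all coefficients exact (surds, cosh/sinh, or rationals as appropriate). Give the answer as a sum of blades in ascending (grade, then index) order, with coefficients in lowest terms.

B^2 term by term: the squares give (\frac{395}{318})^2*(e_{12})^2 + (-\frac{115}{106})^2*(e_{13})^2 + (\frac{85}{53})^2*(e_{14})^2 + (\frac{20}{53})^2*(e_{23})^2 + (-\frac{145}{106})^2*(e_{24})^2 + (\frac{75}{106})^2*(e_{34})^2 = \frac{156025}{101124}*(+1) + \frac{13225}{11236}*(+1) + \frac{7225}{2809}*(+1) + \frac{400}{2809}*(-1) + \frac{21025}{11236}*(-1) + \frac{5625}{11236}*(-1) = \frac{25}{9} (each basis 2-blade squares to minus the product of its generators' squares); cross terms between blades sharing an index anticommute and cancel; the commuting (index-disjoint) pairs give grade-4 terms 2*c*c'*(blade product), which cancel blade by blade — e_{1234}: \frac{9875}{5618} - \frac{16675}{5618} + \frac{3400}{2809} = 0 — confirming B is simple. So B^2 = \frac{25}{9}.
B^2 = \frac{25}{9} — B^2 > 0, so the exponential closes hyperbolically: l = \frac{5}{3}, alpha*l = 2, so exp(alpha B) = cosh(2) + (sinh(2)/(\frac{5}{3}))*B = \cosh{\left(2 \right)} + (\frac{3 \sinh{\left(2 \right)}}{5})*B.
Answer: \cosh{\left(2 \right)} + \frac{79 \sinh{\left(2 \right)}}{106} e_{12} - \frac{69 \sinh{\left(2 \right)}}{106} e_{13} + \frac{51 \sinh{\left(2 \right)}}{53} e_{14} + \frac{12 \sinh{\left(2 \right)}}{53} e_{23} - \frac{87 \sinh{\left(2 \right)}}{106} e_{24} + \frac{45 \sinh{\left(2 \right)}}{106} e_{34}


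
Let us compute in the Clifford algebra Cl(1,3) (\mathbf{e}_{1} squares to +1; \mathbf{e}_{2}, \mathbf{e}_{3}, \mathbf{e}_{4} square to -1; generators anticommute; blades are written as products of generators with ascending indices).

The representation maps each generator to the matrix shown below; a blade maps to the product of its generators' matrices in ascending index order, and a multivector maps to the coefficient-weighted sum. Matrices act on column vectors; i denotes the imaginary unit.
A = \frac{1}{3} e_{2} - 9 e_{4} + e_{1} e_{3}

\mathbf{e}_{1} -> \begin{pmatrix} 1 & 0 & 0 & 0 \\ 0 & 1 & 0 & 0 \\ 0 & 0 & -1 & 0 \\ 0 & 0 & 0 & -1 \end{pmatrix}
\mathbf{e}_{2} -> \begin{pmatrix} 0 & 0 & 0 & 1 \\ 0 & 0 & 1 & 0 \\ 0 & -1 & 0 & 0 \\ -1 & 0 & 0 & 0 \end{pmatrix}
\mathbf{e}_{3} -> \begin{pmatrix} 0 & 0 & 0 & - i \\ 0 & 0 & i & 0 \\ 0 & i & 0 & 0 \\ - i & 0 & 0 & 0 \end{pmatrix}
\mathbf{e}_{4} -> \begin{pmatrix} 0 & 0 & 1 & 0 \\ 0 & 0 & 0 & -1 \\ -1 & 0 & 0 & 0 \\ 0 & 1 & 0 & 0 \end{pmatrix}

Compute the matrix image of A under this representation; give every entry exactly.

Bivector images (products of the table entries): rho(e_{1} e_{3}) = rho(\mathbf{e}_{1})rho(\mathbf{e}_{3}) = \begin{pmatrix} 0 & 0 & 0 & - i \\ 0 & 0 & i & 0 \\ 0 & - i & 0 & 0 \\ i & 0 & 0 & 0 \end{pmatrix}.
M = (\frac{1}{3})*rho(e_{2}) + (-9)*rho(e_{4}) + (1)*rho(e_{1} e_{3}), summed entrywise:
Answer: \begin{pmatrix} 0 & 0 & -9 & \frac{1}{3} - i \\ 0 & 0 & \frac{1}{3} + i & 9 \\ 9 & - \frac{1}{3} - i & 0 & 0 \\ - \frac{1}{3} + i & -9 & 0 & 0 \end{pmatrix}


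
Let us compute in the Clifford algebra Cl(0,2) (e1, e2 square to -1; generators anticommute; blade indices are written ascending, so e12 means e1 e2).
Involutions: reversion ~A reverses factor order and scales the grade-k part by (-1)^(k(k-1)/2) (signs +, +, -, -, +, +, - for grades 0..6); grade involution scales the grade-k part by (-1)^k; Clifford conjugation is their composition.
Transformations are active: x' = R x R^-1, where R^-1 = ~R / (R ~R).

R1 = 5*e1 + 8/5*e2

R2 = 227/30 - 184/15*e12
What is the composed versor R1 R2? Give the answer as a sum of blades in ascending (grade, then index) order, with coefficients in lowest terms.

Distribute over the terms of R1 (each basis-blade product reordered to ascending indices, repeated generators contracted through their squares):
(5*e1) R2 = 227/6*e1 + 184/3*e2
(8/5*e2) R2 = -1472/75*e1 + 908/75*e2
Summing the partial products and collecting blades:
Answer: 2731/150*e1 + 1836/25*e2


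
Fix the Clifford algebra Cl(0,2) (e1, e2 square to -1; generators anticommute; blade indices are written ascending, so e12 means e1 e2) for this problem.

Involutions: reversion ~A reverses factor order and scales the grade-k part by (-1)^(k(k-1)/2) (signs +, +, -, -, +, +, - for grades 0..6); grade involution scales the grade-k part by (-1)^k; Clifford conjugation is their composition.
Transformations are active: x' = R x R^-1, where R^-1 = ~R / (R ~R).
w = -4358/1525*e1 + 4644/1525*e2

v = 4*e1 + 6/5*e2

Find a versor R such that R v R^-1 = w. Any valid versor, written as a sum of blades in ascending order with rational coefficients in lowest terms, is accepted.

Here q(v) = q(w) = -436/25; the classical choice R = v + w = 1742/1525*e1 + 6474/1525*e2 then realises v -> w under the sandwich.
Answer: 1742/1525*e1 + 6474/1525*e2


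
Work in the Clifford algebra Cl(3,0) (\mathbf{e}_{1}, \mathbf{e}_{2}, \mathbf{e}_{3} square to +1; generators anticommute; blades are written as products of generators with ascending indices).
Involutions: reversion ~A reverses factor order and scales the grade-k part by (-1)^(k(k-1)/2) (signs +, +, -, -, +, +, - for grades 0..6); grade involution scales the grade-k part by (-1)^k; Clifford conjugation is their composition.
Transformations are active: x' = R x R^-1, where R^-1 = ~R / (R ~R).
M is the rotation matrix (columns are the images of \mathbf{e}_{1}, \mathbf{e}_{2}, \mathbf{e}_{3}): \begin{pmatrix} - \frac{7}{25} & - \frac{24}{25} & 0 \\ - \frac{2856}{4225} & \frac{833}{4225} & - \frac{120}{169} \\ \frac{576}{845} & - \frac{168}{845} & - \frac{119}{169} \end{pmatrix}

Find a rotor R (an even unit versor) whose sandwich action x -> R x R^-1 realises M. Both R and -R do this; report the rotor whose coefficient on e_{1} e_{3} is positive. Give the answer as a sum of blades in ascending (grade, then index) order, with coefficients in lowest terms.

Method: write R = a + b12*e_{1} e_{2} + b13*e_{1} e_{3} + b23*e_{2} e_{3} with a^2 + b12^2 + b13^2 + b23^2 = 1 (so R^-1 = ~R). Expanding the columns R e_j ~R gives tr M = 4a^2 - 1 and, from the antisymmetric part, M21 - M12 = -4a*b12, M13 - M31 = 4a*b13, M32 - M23 = -4a*b23.
Here tr M = -\frac{133}{169}, so a^2 = (1 + tr M)/4 = \frac{9}{169} and a = ±\frac{3}{13}. Taking a = \frac{3}{13}: M21 - M12 = \frac{48}{169}, M13 - M31 = -\frac{576}{845}, M32 - M23 = \frac{432}{845}, giving b12 = -\frac{4}{13}, b13 = -\frac{48}{65}, b23 = -\frac{36}{65}, i.e. R = \frac{3}{13} - \frac{4}{13} e_{1} e_{2} - \frac{48}{65} e_{1} e_{3} - \frac{36}{65} e_{2} e_{3}.
Its e_{1} e_{3} coefficient is negative, so report the other preimage -R.
Answer: -\frac{3}{13} + \frac{4}{13} e_{1} e_{2} + \frac{48}{65} e_{1} e_{3} + \frac{36}{65} e_{2} e_{3}. Sheet selection: the two-to-one cover makes ±R indistinguishable at the matrix level (trace -\frac{133}{169}), so uniqueness comes from the required sign on e_{1} e_{3}.
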